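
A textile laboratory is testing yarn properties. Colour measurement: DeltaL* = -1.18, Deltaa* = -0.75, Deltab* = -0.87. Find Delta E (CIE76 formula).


Formula: Delta E = sqrt(dL*^2 + da*^2 + db*^2)
Step 1: dL*^2 = (-1.18)^2 = 1.3924
Step 2: da*^2 = (-0.75)^2 = 0.5625
Step 3: db*^2 = (-0.87)^2 = 0.7569
Step 4: Sum = 1.3924 + 0.5625 + 0.7569 = 2.7118
Step 5: Delta E = sqrt(2.7118) = 1.65

1.65 Delta E


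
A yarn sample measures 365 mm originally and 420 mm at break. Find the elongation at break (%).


Formula: Elongation (%) = ((L_break - L0) / L0) * 100
Step 1: Extension = 420 - 365 = 55 mm
Step 2: Elongation = (55 / 365) * 100
Step 3: Elongation = 0.150685 * 100 = 15.0685% ≈ 15.1%

15.1%


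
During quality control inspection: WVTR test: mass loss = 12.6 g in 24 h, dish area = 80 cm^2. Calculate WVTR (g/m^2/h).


Formula: WVTR = mass_loss / (area * time)
Step 1: Convert area: 80 cm^2 = 0.008 m^2
Step 2: WVTR = 12.6 g / (0.008 m^2 * 24 h)
Step 3: WVTR = 12.6 / 0.192 = 65.6 g/m^2/h

65.6 g/m^2/h


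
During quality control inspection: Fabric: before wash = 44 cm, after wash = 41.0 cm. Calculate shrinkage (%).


Formula: Shrinkage% = ((L_before - L_after) / L_before) * 100
Step 1: Shrinkage = 44 - 41.0 = 3.0 cm
Step 2: Shrinkage% = (3.0 / 44) * 100
Step 3: Shrinkage% = 0.068182 * 100 = 6.8182% ≈ 6.8%

6.8%


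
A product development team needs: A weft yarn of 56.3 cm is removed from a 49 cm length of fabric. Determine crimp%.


Formula: Crimp% = ((L_yarn - L_fabric) / L_fabric) * 100
Step 1: Extension = 56.3 - 49 = 7.3 cm
Step 2: Crimp% = (7.3 / 49) * 100
Step 3: Crimp% = 0.14898 * 100 = 14.898% ≈ 14.9%

14.9%


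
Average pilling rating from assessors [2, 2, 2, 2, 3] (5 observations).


Formula: Mean = sum / count
Sum = 2 + 2 + 2 + 2 + 3 = 11
Mean = 11 / 5 = 2.2

2.2


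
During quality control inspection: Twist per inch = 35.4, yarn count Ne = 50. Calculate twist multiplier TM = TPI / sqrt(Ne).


Formula: TM = TPI / sqrt(Ne)
Step 1: sqrt(Ne) = sqrt(50) = 7.0711
Step 2: TM = 35.4 / 7.0711 = 5.01

5.01 TM


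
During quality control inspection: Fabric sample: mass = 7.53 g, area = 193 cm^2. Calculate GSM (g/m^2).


Formula: GSM = mass_g / area_m2
Step 1: Convert area: 193 cm^2 = 193 / 10000 = 0.0193 m^2
Step 2: GSM = 7.53 g / 0.0193 m^2 = 390.2 g/m^2

390.2 g/m^2


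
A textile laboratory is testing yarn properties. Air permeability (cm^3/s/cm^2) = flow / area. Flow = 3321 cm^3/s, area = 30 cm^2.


Formula: Air Permeability = Airflow / Test Area
AP = 3321 cm^3/s / 30 cm^2
AP = 110.7 cm^3/s/cm^2

110.7 cm^3/s/cm^2


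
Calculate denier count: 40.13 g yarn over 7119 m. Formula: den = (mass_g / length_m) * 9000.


Formula: den = (mass_g / length_m) * 9000
Substituting: den = (40.13 / 7119) * 9000
Intermediate: 40.13 / 7119 = 0.00563703 g/m
den = 0.00563703 * 9000 = 50.7 denier

50.7 denier


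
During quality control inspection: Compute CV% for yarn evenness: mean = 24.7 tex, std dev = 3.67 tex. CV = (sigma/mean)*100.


Formula: CV% = (standard deviation / mean) * 100
Step 1: Ratio = 3.67 / 24.7 = 0.148583
Step 2: CV% = 0.148583 * 100 = 14.8583% ≈ 14.9%

14.9%


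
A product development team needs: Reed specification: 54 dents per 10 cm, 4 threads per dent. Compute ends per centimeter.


Formula: EPC = (dents per 10 cm * ends per dent) / 10
Step 1: Total ends per 10 cm = 54 * 4 = 216
Step 2: EPC = 216 / 10 = 21.6 ends/cm

21.6 ends/cm


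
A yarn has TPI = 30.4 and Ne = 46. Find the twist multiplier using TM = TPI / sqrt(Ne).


Formula: TM = TPI / sqrt(Ne)
Step 1: sqrt(Ne) = sqrt(46) = 6.7823
Step 2: TM = 30.4 / 6.7823 = 4.48

4.48 TM


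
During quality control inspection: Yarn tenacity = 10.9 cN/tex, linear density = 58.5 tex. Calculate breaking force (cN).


Formula: Breaking force = Tenacity * Linear density
F = 10.9 cN/tex * 58.5 tex
F = 637.65 cN

637.65 cN


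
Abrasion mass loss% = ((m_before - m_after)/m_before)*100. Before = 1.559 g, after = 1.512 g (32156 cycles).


Formula: Mass loss% = ((m_before - m_after) / m_before) * 100
Step 1: Mass loss = 1.559 - 1.512 = 0.047 g
Step 2: Ratio = 0.047 / 1.559 = 0.0301475
Step 3: Mass loss% = 0.0301475 * 100 = 3.01475% ≈ 3.01%

3.01%


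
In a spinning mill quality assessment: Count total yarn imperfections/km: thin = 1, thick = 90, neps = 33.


Formula: Total = thin places + thick places + neps
Total = 1 + 90 + 33
Total = 124 imperfections/km

124 imperfections/km


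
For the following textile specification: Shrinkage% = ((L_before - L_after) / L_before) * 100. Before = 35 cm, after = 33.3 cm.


Formula: Shrinkage% = ((L_before - L_after) / L_before) * 100
Step 1: Shrinkage = 35 - 33.3 = 1.7 cm
Step 2: Shrinkage% = (1.7 / 35) * 100
Step 3: Shrinkage% = 0.048571 * 100 = 4.8571% ≈ 4.9%

4.9%


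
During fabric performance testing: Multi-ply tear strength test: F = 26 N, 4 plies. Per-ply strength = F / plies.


Formula: Per-ply strength = Total force / Number of plies
Per-ply = 26 N / 4
Per-ply = 6.5 N

6.5 N


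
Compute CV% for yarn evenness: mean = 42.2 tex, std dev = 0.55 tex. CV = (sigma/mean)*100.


Formula: CV% = (standard deviation / mean) * 100
Step 1: Ratio = 0.55 / 42.2 = 0.013033
Step 2: CV% = 0.013033 * 100 = 1.3033% ≈ 1.3%

1.3%


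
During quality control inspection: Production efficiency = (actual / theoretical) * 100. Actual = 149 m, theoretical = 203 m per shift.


Formula: Efficiency% = (Actual output / Theoretical output) * 100
Efficiency% = (149 / 203) * 100
Efficiency% = 0.73399 * 100 = 73.399% ≈ 73.4%

73.4%


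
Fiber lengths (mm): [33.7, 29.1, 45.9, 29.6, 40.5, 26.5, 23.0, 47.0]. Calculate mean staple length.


Formula: Mean = sum of lengths / count
Sum = 33.7 + 29.1 + 45.9 + 29.6 + 40.5 + 26.5 + 23.0 + 47.0
Sum = 275.3 mm
Mean = 275.3 / 8 = 34.41 mm

34.41 mm


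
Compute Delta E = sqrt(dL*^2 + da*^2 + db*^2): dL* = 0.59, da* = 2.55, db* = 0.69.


Formula: Delta E = sqrt(dL*^2 + da*^2 + db*^2)
Step 1: dL*^2 = 0.59^2 = 0.3481
Step 2: da*^2 = 2.55^2 = 6.5025
Step 3: db*^2 = 0.69^2 = 0.4761
Step 4: Sum = 0.3481 + 6.5025 + 0.4761 = 7.3267
Step 5: Delta E = sqrt(7.3267) = 2.71

2.71 Delta E


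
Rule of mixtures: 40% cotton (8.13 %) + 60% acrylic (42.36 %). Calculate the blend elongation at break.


Formula: Blend property = (fraction_A * property_A) + (fraction_B * property_B)
Step 1: Contribution A = 40/100 * 8.13 % = 3.252 %
Step 2: Contribution B = 60/100 * 42.36 % = 25.416 %
Step 3: Blend elongation at break = 3.252 + 25.416 = 28.668 %

28.668 %


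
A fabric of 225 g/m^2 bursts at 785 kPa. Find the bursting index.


Formula: Bursting Index = Bursting Strength / Fabric GSM
BI = 785 kPa / 225 g/m^2
BI = 3.489 kPa/(g/m^2)

3.489 kPa/(g/m^2)


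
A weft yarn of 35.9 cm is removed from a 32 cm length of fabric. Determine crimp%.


Formula: Crimp% = ((L_yarn - L_fabric) / L_fabric) * 100
Step 1: Extension = 35.9 - 32 = 3.9 cm
Step 2: Crimp% = (3.9 / 32) * 100
Step 3: Crimp% = 0.121875 * 100 = 12.1875% ≈ 12.2%

12.2%


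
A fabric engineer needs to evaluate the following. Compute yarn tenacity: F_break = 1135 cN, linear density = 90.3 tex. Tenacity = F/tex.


Formula: Tenacity = Breaking force / Linear density
Tenacity = 1135 cN / 90.3 tex
Tenacity = 12.57 cN/tex

12.57 cN/tex


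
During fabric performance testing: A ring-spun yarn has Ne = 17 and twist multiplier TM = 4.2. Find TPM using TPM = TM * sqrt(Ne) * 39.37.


Formula: TPM = TM * sqrt(Ne) * 39.37
Step 1: sqrt(Ne) = sqrt(17) = 4.1231
Step 2: TM * sqrt(Ne) = 4.2 * 4.1231 = 17.317
Step 3: TPM = 17.317 * 39.37 = 682 twists/m

682 twists/m


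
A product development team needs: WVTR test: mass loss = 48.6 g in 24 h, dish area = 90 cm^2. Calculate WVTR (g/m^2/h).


Formula: WVTR = mass_loss / (area * time)
Step 1: Convert area: 90 cm^2 = 0.009 m^2
Step 2: WVTR = 48.6 g / (0.009 m^2 * 24 h)
Step 3: WVTR = 48.6 / 0.216 = 225.0 g/m^2/h

225.0 g/m^2/h


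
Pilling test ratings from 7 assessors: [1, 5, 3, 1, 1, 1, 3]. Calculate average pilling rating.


Formula: Mean = sum / count
Sum = 1 + 5 + 3 + 1 + 1 + 1 + 3 = 15
Mean = 15 / 7 = 2.1

2.1


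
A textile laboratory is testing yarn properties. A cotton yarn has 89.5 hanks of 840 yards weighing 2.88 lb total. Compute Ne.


Formula: Ne = hanks / mass_lb
Substituting: Ne = 89.5 / 2.88
Ne = 31.1

31.1 Ne


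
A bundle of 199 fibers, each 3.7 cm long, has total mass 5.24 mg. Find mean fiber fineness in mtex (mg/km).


Formula: fineness (mtex) = mass (mg) / total length (km) = (mass_mg / total_length_m) * 1000
Step 1: Convert fiber length: 3.7 cm = 0.037 m
Step 2: Total fiber length = 199 * 0.037 = 7.363 m
Step 3: Linear density = 5.24 mg / 7.363 m = 0.7117 mg/m
Step 4: fineness = 0.7117 * 1000 = 711.7 mtex

711.7 mtex


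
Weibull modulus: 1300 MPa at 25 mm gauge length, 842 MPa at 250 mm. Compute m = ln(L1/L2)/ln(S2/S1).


Formula: m = ln(L1/L2) / ln(S2/S1)
Step 1: ln(L1/L2) = ln(25/250) = -2.30259
Step 2: S2/S1 = 842/1300 = 0.64769
Step 3: ln(S2/S1) = ln(0.64769) = -0.43434
Step 4: m = -2.30259 / -0.43434 = 5.30

5.30 (Weibull m)


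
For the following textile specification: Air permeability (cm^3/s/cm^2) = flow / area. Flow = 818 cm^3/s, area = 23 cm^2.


Formula: Air Permeability = Airflow / Test Area
AP = 818 cm^3/s / 23 cm^2
AP = 35.6 cm^3/s/cm^2

35.6 cm^3/s/cm^2


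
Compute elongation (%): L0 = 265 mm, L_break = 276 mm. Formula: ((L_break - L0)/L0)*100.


Formula: Elongation (%) = ((L_break - L0) / L0) * 100
Step 1: Extension = 276 - 265 = 11 mm
Step 2: Elongation = (11 / 265) * 100
Step 3: Elongation = 0.041509 * 100 = 4.1509% ≈ 4.2%

4.2%


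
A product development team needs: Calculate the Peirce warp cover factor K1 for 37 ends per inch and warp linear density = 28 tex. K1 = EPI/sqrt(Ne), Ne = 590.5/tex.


Formula: K1 = EPI / sqrt(Ne), with Ne = 590.5 / tex_warp
Step 1: Ne = 590.5 / 28 = 21.089
Step 2: sqrt(Ne) = sqrt(21.089) = 4.5923
Step 3: K1 = 37 / 4.5923 = 8.1

8.1


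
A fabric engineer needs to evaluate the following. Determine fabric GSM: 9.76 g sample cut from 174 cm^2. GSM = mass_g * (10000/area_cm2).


Formula: GSM = mass_g / area_m2
Step 1: Convert area: 174 cm^2 = 174 / 10000 = 0.0174 m^2
Step 2: GSM = 9.76 g / 0.0174 m^2 = 560.9 g/m^2

560.9 g/m^2


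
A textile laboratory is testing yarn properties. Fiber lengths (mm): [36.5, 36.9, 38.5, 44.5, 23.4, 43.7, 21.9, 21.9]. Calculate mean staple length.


Formula: Mean = sum of lengths / count
Sum = 36.5 + 36.9 + 38.5 + 44.5 + 23.4 + 43.7 + 21.9 + 21.9
Sum = 267.3 mm
Mean = 267.3 / 8 = 33.41 mm

33.41 mm


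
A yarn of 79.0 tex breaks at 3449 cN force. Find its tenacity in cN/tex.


Formula: Tenacity = Breaking force / Linear density
Tenacity = 3449 cN / 79.0 tex
Tenacity = 43.66 cN/tex

43.66 cN/tex


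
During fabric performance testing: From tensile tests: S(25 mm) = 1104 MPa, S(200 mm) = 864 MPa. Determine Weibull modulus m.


Formula: m = ln(L1/L2) / ln(S2/S1)
Step 1: ln(L1/L2) = ln(25/200) = -2.07944
Step 2: S2/S1 = 864/1104 = 0.78261
Step 3: ln(S2/S1) = ln(0.78261) = -0.24512
Step 4: m = -2.07944 / -0.24512 = 8.48

8.48 (Weibull m)


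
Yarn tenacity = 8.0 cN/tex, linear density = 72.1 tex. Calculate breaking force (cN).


Formula: Breaking force = Tenacity * Linear density
F = 8.0 cN/tex * 72.1 tex
F = 576.80 cN

576.80 cN


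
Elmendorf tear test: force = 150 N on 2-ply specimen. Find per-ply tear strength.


Formula: Per-ply strength = Total force / Number of plies
Per-ply = 150 N / 2
Per-ply = 75 N

75 N


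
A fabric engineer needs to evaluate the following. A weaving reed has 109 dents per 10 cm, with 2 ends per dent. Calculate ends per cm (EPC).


Formula: EPC = (dents per 10 cm * ends per dent) / 10
Step 1: Total ends per 10 cm = 109 * 2 = 218
Step 2: EPC = 218 / 10 = 21.8 ends/cm

21.8 ends/cm


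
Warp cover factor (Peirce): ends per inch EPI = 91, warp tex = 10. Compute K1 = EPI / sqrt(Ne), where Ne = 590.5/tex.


Formula: K1 = EPI / sqrt(Ne), with Ne = 590.5 / tex_warp
Step 1: Ne = 590.5 / 10 = 59.05
Step 2: sqrt(Ne) = sqrt(59.05) = 7.6844
Step 3: K1 = 91 / 7.6844 = 11.8

11.8


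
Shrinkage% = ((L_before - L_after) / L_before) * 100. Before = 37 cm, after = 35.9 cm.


Formula: Shrinkage% = ((L_before - L_after) / L_before) * 100
Step 1: Shrinkage = 37 - 35.9 = 1.1 cm
Step 2: Shrinkage% = (1.1 / 37) * 100
Step 3: Shrinkage% = 0.02973 * 100 = 2.973% ≈ 3.0%

3.0%


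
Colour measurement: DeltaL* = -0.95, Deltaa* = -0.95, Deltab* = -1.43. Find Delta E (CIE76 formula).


Formula: Delta E = sqrt(dL*^2 + da*^2 + db*^2)
Step 1: dL*^2 = (-0.95)^2 = 0.9025
Step 2: da*^2 = (-0.95)^2 = 0.9025
Step 3: db*^2 = (-1.43)^2 = 2.0449
Step 4: Sum = 0.9025 + 0.9025 + 2.0449 = 3.8499
Step 5: Delta E = sqrt(3.8499) = 1.96

1.96 Delta E


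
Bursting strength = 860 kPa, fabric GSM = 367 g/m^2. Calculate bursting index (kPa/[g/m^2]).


Formula: Bursting Index = Bursting Strength / Fabric GSM
BI = 860 kPa / 367 g/m^2
BI = 2.343 kPa/(g/m^2)

2.343 kPa/(g/m^2)


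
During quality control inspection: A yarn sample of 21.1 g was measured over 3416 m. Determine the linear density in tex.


Formula: Tex = (mass_g / length_m) * 1000
Substituting: Tex = (21.1 / 3416) * 1000
Intermediate: 21.1 / 3416 = 0.00617681 g/m
Tex = 0.00617681 * 1000 = 6.18 tex

6.18 tex


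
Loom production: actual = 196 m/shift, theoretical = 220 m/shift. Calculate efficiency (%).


Formula: Efficiency% = (Actual output / Theoretical output) * 100
Efficiency% = (196 / 220) * 100
Efficiency% = 0.890909 * 100 = 89.0909% ≈ 89.1%

89.1%


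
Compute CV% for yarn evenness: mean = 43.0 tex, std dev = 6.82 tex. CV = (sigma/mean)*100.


Formula: CV% = (standard deviation / mean) * 100
Step 1: Ratio = 6.82 / 43.0 = 0.158605
Step 2: CV% = 0.158605 * 100 = 15.8605% ≈ 15.9%

15.9%


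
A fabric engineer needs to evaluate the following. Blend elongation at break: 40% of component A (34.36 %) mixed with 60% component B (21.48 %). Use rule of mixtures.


Formula: Blend property = (fraction_A * property_A) + (fraction_B * property_B)
Step 1: Contribution A = 40/100 * 34.36 % = 13.744 %
Step 2: Contribution B = 60/100 * 21.48 % = 12.888 %
Step 3: Blend elongation at break = 13.744 + 12.888 = 26.632 %

26.632 %


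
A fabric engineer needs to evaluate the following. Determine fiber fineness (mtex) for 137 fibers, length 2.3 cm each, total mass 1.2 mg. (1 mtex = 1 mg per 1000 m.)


Formula: fineness (mtex) = mass (mg) / total length (km) = (mass_mg / total_length_m) * 1000
Step 1: Convert fiber length: 2.3 cm = 0.023 m
Step 2: Total fiber length = 137 * 0.023 = 3.151 m
Step 3: Linear density = 1.2 mg / 3.151 m = 0.3808 mg/m
Step 4: fineness = 0.3808 * 1000 = 380.8 mtex

380.8 mtex


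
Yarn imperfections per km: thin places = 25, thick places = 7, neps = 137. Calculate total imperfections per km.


Formula: Total = thin places + thick places + neps
Total = 25 + 7 + 137
Total = 169 imperfections/km

169 imperfections/km


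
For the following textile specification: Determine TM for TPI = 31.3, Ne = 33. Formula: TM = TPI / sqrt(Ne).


Formula: TM = TPI / sqrt(Ne)
Step 1: sqrt(Ne) = sqrt(33) = 5.7446
Step 2: TM = 31.3 / 5.7446 = 5.45

5.45 TM


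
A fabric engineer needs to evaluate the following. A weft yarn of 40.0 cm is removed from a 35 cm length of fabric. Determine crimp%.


Formula: Crimp% = ((L_yarn - L_fabric) / L_fabric) * 100
Step 1: Extension = 40.0 - 35 = 5.0 cm
Step 2: Crimp% = (5.0 / 35) * 100
Step 3: Crimp% = 0.142857 * 100 = 14.2857% ≈ 14.3%

14.3%


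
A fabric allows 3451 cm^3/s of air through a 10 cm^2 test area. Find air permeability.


Formula: Air Permeability = Airflow / Test Area
AP = 3451 cm^3/s / 10 cm^2
AP = 345.1 cm^3/s/cm^2

345.1 cm^3/s/cm^2


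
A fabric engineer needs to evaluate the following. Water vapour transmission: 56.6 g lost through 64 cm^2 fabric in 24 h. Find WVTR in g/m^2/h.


Formula: WVTR = mass_loss / (area * time)
Step 1: Convert area: 64 cm^2 = 0.0064 m^2
Step 2: WVTR = 56.6 g / (0.0064 m^2 * 24 h)
Step 3: WVTR = 56.6 / 0.1536 = 368.5 g/m^2/h

368.5 g/m^2/h


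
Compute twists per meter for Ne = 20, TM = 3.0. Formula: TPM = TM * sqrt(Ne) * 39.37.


Formula: TPM = TM * sqrt(Ne) * 39.37
Step 1: sqrt(Ne) = sqrt(20) = 4.4721
Step 2: TM * sqrt(Ne) = 3.0 * 4.4721 = 13.4163
Step 3: TPM = 13.4163 * 39.37 = 528 twists/m

528 twists/m


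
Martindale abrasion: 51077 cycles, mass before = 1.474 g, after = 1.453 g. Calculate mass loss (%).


Formula: Mass loss% = ((m_before - m_after) / m_before) * 100
Step 1: Mass loss = 1.474 - 1.453 = 0.021 g
Step 2: Ratio = 0.021 / 1.474 = 0.0142469
Step 3: Mass loss% = 0.0142469 * 100 = 1.42469% ≈ 1.42%

1.42%


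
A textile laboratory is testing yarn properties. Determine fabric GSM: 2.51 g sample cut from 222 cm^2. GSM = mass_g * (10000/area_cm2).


Formula: GSM = mass_g / area_m2
Step 1: Convert area: 222 cm^2 = 222 / 10000 = 0.0222 m^2
Step 2: GSM = 2.51 g / 0.0222 m^2 = 113.1 g/m^2

113.1 g/m^2


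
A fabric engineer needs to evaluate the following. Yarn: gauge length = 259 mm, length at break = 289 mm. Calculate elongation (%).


Formula: Elongation (%) = ((L_break - L0) / L0) * 100
Step 1: Extension = 289 - 259 = 30 mm
Step 2: Elongation = (30 / 259) * 100
Step 3: Elongation = 0.11583 * 100 = 11.583% ≈ 11.6%

11.6%


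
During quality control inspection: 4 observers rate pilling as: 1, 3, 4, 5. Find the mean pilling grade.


Formula: Mean = sum / count
Sum = 1 + 3 + 4 + 5 = 13
Mean = 13 / 4 = 3.3

3.3


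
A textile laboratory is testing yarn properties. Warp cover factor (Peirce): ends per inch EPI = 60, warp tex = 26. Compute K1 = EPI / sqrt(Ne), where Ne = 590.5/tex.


Formula: K1 = EPI / sqrt(Ne), with Ne = 590.5 / tex_warp
Step 1: Ne = 590.5 / 26 = 22.712
Step 2: sqrt(Ne) = sqrt(22.712) = 4.7657
Step 3: K1 = 60 / 4.7657 = 12.6

12.6


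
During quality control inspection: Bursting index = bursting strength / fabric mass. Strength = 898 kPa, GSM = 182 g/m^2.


Formula: Bursting Index = Bursting Strength / Fabric GSM
BI = 898 kPa / 182 g/m^2
BI = 4.934 kPa/(g/m^2)

4.934 kPa/(g/m^2)


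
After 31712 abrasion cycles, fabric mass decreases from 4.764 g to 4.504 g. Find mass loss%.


Formula: Mass loss% = ((m_before - m_after) / m_before) * 100
Step 1: Mass loss = 4.764 - 4.504 = 0.26 g
Step 2: Ratio = 0.26 / 4.764 = 0.054576
Step 3: Mass loss% = 0.054576 * 100 = 5.4576% ≈ 5.46%

5.46%


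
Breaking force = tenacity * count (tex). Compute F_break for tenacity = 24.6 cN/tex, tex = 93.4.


Formula: Breaking force = Tenacity * Linear density
F = 24.6 cN/tex * 93.4 tex
F = 2297.64 cN

2297.64 cN


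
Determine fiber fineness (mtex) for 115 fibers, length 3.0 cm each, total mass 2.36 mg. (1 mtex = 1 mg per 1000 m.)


Formula: fineness (mtex) = mass (mg) / total length (km) = (mass_mg / total_length_m) * 1000
Step 1: Convert fiber length: 3.0 cm = 0.03 m
Step 2: Total fiber length = 115 * 0.03 = 3.45 m
Step 3: Linear density = 2.36 mg / 3.45 m = 0.6841 mg/m
Step 4: fineness = 0.6841 * 1000 = 684.1 mtex

684.1 mtex


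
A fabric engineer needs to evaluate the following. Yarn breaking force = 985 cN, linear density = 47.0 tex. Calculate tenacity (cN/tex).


Formula: Tenacity = Breaking force / Linear density
Tenacity = 985 cN / 47.0 tex
Tenacity = 20.96 cN/tex

20.96 cN/tex


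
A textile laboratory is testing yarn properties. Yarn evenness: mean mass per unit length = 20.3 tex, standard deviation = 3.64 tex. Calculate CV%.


Formula: CV% = (standard deviation / mean) * 100
Step 1: Ratio = 3.64 / 20.3 = 0.17931
Step 2: CV% = 0.17931 * 100 = 17.931% ≈ 17.9%

17.9%


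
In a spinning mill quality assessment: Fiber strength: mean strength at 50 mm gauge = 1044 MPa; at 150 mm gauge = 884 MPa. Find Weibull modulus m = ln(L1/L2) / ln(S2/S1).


Formula: m = ln(L1/L2) / ln(S2/S1)
Step 1: ln(L1/L2) = ln(50/150) = -1.09861
Step 2: S2/S1 = 884/1044 = 0.84674
Step 3: ln(S2/S1) = ln(0.84674) = -0.16636
Step 4: m = -1.09861 / -0.16636 = 6.60

6.60 (Weibull m)


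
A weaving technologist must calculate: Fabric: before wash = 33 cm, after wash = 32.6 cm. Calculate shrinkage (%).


Formula: Shrinkage% = ((L_before - L_after) / L_before) * 100
Step 1: Shrinkage = 33 - 32.6 = 0.4 cm
Step 2: Shrinkage% = (0.4 / 33) * 100
Step 3: Shrinkage% = 0.012121 * 100 = 1.2121% ≈ 1.2%

1.2%


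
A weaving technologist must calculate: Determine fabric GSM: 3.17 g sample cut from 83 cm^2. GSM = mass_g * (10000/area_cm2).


Formula: GSM = mass_g / area_m2
Step 1: Convert area: 83 cm^2 = 83 / 10000 = 0.0083 m^2
Step 2: GSM = 3.17 g / 0.0083 m^2 = 381.9 g/m^2

381.9 g/m^2


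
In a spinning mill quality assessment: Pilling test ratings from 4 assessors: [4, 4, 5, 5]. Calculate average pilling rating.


Formula: Mean = sum / count
Sum = 4 + 4 + 5 + 5 = 18
Mean = 18 / 4 = 4.5

4.5


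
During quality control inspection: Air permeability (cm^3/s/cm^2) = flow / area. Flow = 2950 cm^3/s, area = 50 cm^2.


Formula: Air Permeability = Airflow / Test Area
AP = 2950 cm^3/s / 50 cm^2
AP = 59.0 cm^3/s/cm^2

59.0 cm^3/s/cm^2


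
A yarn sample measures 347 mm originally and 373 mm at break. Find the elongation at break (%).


Formula: Elongation (%) = ((L_break - L0) / L0) * 100
Step 1: Extension = 373 - 347 = 26 mm
Step 2: Elongation = (26 / 347) * 100
Step 3: Elongation = 0.074928 * 100 = 7.4928% ≈ 7.5%

7.5%


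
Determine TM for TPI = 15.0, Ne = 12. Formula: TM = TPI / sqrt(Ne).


Formula: TM = TPI / sqrt(Ne)
Step 1: sqrt(Ne) = sqrt(12) = 3.4641
Step 2: TM = 15.0 / 3.4641 = 4.33

4.33 TM


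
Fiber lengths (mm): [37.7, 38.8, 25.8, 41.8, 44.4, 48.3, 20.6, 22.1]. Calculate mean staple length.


Formula: Mean = sum of lengths / count
Sum = 37.7 + 38.8 + 25.8 + 41.8 + 44.4 + 48.3 + 20.6 + 22.1
Sum = 279.5 mm
Mean = 279.5 / 8 = 34.94 mm

34.94 mm


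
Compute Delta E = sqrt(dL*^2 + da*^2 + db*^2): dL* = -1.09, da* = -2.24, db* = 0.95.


Formula: Delta E = sqrt(dL*^2 + da*^2 + db*^2)
Step 1: dL*^2 = (-1.09)^2 = 1.1881
Step 2: da*^2 = (-2.24)^2 = 5.0176
Step 3: db*^2 = 0.95^2 = 0.9025
Step 4: Sum = 1.1881 + 5.0176 + 0.9025 = 7.1082
Step 5: Delta E = sqrt(7.1082) = 2.67

2.67 Delta E


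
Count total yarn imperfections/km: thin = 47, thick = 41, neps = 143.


Formula: Total = thin places + thick places + neps
Total = 47 + 41 + 143
Total = 231 imperfections/km

231 imperfections/km


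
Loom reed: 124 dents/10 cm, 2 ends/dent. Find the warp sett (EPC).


Formula: EPC = (dents per 10 cm * ends per dent) / 10
Step 1: Total ends per 10 cm = 124 * 2 = 248
Step 2: EPC = 248 / 10 = 24.8 ends/cm

24.8 ends/cm


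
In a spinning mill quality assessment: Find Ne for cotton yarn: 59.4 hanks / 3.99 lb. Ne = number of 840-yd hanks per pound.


Formula: Ne = hanks / mass_lb
Substituting: Ne = 59.4 / 3.99
Ne = 14.9

14.9 Ne


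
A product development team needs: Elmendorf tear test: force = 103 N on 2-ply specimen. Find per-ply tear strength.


Formula: Per-ply strength = Total force / Number of plies
Per-ply = 103 N / 2
Per-ply = 51.5 N

51.5 N


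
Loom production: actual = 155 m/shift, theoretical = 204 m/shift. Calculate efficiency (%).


Formula: Efficiency% = (Actual output / Theoretical output) * 100
Efficiency% = (155 / 204) * 100
Efficiency% = 0.759804 * 100 = 75.9804% ≈ 76.0%

76.0%


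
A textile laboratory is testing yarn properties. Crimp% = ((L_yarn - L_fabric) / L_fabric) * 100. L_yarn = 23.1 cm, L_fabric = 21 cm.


Formula: Crimp% = ((L_yarn - L_fabric) / L_fabric) * 100
Step 1: Extension = 23.1 - 21 = 2.1 cm
Step 2: Crimp% = (2.1 / 21) * 100
Step 3: Crimp% = 0.1 * 100 = 10.0%

10.0%


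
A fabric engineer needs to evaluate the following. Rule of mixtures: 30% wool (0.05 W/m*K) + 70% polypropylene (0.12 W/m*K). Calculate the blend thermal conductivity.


Formula: Blend property = (fraction_A * property_A) + (fraction_B * property_B)
Step 1: Contribution A = 30/100 * 0.05 W/m*K = 0.015 W/m*K
Step 2: Contribution B = 70/100 * 0.12 W/m*K = 0.084 W/m*K
Step 3: Blend thermal conductivity = 0.015 + 0.084 = 0.099 W/m*K

0.099 W/m*K


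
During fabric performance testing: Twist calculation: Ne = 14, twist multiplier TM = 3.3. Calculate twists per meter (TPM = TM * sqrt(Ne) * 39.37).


Formula: TPM = TM * sqrt(Ne) * 39.37
Step 1: sqrt(Ne) = sqrt(14) = 3.7417
Step 2: TM * sqrt(Ne) = 3.3 * 3.7417 = 12.3476
Step 3: TPM = 12.3476 * 39.37 = 486 twists/m

486 twists/m


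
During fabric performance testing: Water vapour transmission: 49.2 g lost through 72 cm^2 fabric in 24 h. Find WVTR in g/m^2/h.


Formula: WVTR = mass_loss / (area * time)
Step 1: Convert area: 72 cm^2 = 0.0072 m^2
Step 2: WVTR = 49.2 g / (0.0072 m^2 * 24 h)
Step 3: WVTR = 49.2 / 0.1728 = 284.7 g/m^2/h

284.7 g/m^2/h


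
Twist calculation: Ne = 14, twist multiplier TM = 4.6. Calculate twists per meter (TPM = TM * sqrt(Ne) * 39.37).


Formula: TPM = TM * sqrt(Ne) * 39.37
Step 1: sqrt(Ne) = sqrt(14) = 3.7417
Step 2: TM * sqrt(Ne) = 4.6 * 3.7417 = 17.2118
Step 3: TPM = 17.2118 * 39.37 = 678 twists/m

678 twists/m


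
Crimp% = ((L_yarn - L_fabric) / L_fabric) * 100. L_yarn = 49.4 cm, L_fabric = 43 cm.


Formula: Crimp% = ((L_yarn - L_fabric) / L_fabric) * 100
Step 1: Extension = 49.4 - 43 = 6.4 cm
Step 2: Crimp% = (6.4 / 43) * 100
Step 3: Crimp% = 0.148837 * 100 = 14.8837% ≈ 14.9%

14.9%


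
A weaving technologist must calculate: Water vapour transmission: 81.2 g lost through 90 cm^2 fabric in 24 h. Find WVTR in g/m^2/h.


Formula: WVTR = mass_loss / (area * time)
Step 1: Convert area: 90 cm^2 = 0.009 m^2
Step 2: WVTR = 81.2 g / (0.009 m^2 * 24 h)
Step 3: WVTR = 81.2 / 0.216 = 375.9 g/m^2/h

375.9 g/m^2/h


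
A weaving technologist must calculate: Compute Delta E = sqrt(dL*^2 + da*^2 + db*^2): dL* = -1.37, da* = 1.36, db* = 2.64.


Formula: Delta E = sqrt(dL*^2 + da*^2 + db*^2)
Step 1: dL*^2 = (-1.37)^2 = 1.8769
Step 2: da*^2 = 1.36^2 = 1.8496
Step 3: db*^2 = 2.64^2 = 6.9696
Step 4: Sum = 1.8769 + 1.8496 + 6.9696 = 10.6961
Step 5: Delta E = sqrt(10.6961) = 3.27

3.27 Delta E


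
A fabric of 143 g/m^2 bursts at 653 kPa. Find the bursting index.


Formula: Bursting Index = Bursting Strength / Fabric GSM
BI = 653 kPa / 143 g/m^2
BI = 4.566 kPa/(g/m^2)

4.566 kPa/(g/m^2)


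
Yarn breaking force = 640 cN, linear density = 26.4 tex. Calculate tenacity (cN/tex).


Formula: Tenacity = Breaking force / Linear density
Tenacity = 640 cN / 26.4 tex
Tenacity = 24.24 cN/tex

24.24 cN/tex


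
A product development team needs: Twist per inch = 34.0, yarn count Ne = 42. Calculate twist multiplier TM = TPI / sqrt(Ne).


Formula: TM = TPI / sqrt(Ne)
Step 1: sqrt(Ne) = sqrt(42) = 6.4807
Step 2: TM = 34.0 / 6.4807 = 5.25

5.25 TM


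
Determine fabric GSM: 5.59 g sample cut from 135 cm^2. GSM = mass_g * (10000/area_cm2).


Formula: GSM = mass_g / area_m2
Step 1: Convert area: 135 cm^2 = 135 / 10000 = 0.0135 m^2
Step 2: GSM = 5.59 g / 0.0135 m^2 = 414.1 g/m^2

414.1 g/m^2


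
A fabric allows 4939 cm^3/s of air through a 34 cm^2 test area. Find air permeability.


Formula: Air Permeability = Airflow / Test Area
AP = 4939 cm^3/s / 34 cm^2
AP = 145.3 cm^3/s/cm^2

145.3 cm^3/s/cm^2


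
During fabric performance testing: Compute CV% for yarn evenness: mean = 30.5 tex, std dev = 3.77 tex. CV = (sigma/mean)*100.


Formula: CV% = (standard deviation / mean) * 100
Step 1: Ratio = 3.77 / 30.5 = 0.123607
Step 2: CV% = 0.123607 * 100 = 12.3607% ≈ 12.4%

12.4%


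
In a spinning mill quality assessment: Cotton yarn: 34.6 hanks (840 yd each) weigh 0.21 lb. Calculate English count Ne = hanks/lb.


Formula: Ne = hanks / mass_lb
Substituting: Ne = 34.6 / 0.21
Ne = 164.8

164.8 Ne


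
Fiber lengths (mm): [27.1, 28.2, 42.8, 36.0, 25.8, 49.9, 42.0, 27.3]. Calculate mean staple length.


Formula: Mean = sum of lengths / count
Sum = 27.1 + 28.2 + 42.8 + 36.0 + 25.8 + 49.9 + 42.0 + 27.3
Sum = 279.1 mm
Mean = 279.1 / 8 = 34.89 mm

34.89 mm


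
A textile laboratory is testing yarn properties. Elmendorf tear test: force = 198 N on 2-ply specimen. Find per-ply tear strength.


Formula: Per-ply strength = Total force / Number of plies
Per-ply = 198 N / 2
Per-ply = 99 N

99 N


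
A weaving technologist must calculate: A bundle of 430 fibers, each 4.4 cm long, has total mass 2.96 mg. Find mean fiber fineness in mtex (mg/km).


Formula: fineness (mtex) = mass (mg) / total length (km) = (mass_mg / total_length_m) * 1000
Step 1: Convert fiber length: 4.4 cm = 0.044 m
Step 2: Total fiber length = 430 * 0.044 = 18.92 m
Step 3: Linear density = 2.96 mg / 18.92 m = 0.1564 mg/m
Step 4: fineness = 0.1564 * 1000 = 156.4 mtex

156.4 mtex


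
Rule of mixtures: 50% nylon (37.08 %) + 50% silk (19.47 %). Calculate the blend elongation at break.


Formula: Blend property = (fraction_A * property_A) + (fraction_B * property_B)
Step 1: Contribution A = 50/100 * 37.08 % = 18.54 %
Step 2: Contribution B = 50/100 * 19.47 % = 9.735 %
Step 3: Blend elongation at break = 18.54 + 9.735 = 28.275 %

28.275 %


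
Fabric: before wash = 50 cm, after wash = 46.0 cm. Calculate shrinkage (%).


Formula: Shrinkage% = ((L_before - L_after) / L_before) * 100
Step 1: Shrinkage = 50 - 46.0 = 4.0 cm
Step 2: Shrinkage% = (4.0 / 50) * 100
Step 3: Shrinkage% = 0.08 * 100 = 8.0%

8.0%


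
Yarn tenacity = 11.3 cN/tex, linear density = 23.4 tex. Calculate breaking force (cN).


Formula: Breaking force = Tenacity * Linear density
F = 11.3 cN/tex * 23.4 tex
F = 264.42 cN

264.42 cN


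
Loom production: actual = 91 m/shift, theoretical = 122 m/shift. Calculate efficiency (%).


Formula: Efficiency% = (Actual output / Theoretical output) * 100
Efficiency% = (91 / 122) * 100
Efficiency% = 0.745902 * 100 = 74.5902% ≈ 74.6%

74.6%


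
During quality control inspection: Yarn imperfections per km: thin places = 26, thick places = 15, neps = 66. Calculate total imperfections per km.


Formula: Total = thin places + thick places + neps
Total = 26 + 15 + 66
Total = 107 imperfections/km

107 imperfections/km


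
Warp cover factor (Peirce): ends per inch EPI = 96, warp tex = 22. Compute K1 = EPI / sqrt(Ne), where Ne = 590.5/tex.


Formula: K1 = EPI / sqrt(Ne), with Ne = 590.5 / tex_warp
Step 1: Ne = 590.5 / 22 = 26.841
Step 2: sqrt(Ne) = sqrt(26.841) = 5.1808
Step 3: K1 = 96 / 5.1808 = 18.5

18.5


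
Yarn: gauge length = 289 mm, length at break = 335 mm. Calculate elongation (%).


Formula: Elongation (%) = ((L_break - L0) / L0) * 100
Step 1: Extension = 335 - 289 = 46 mm
Step 2: Elongation = (46 / 289) * 100
Step 3: Elongation = 0.15917 * 100 = 15.917% ≈ 15.9%

15.9%


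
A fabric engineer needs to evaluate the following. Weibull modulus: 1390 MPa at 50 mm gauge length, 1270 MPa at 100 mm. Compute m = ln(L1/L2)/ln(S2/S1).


Formula: m = ln(L1/L2) / ln(S2/S1)
Step 1: ln(L1/L2) = ln(50/100) = -0.69315
Step 2: S2/S1 = 1270/1390 = 0.91367
Step 3: ln(S2/S1) = ln(0.91367) = -0.09029
Step 4: m = -0.69315 / -0.09029 = 7.68

7.68 (Weibull m)


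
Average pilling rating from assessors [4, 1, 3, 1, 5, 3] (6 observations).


Formula: Mean = sum / count
Sum = 4 + 1 + 3 + 1 + 5 + 3 = 17
Mean = 17 / 6 = 2.8

2.8


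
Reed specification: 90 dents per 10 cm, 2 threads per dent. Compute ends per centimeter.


Formula: EPC = (dents per 10 cm * ends per dent) / 10
Step 1: Total ends per 10 cm = 90 * 2 = 180
Step 2: EPC = 180 / 10 = 18.0 ends/cm

18.0 ends/cm


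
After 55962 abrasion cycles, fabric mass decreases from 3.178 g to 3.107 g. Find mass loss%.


Formula: Mass loss% = ((m_before - m_after) / m_before) * 100
Step 1: Mass loss = 3.178 - 3.107 = 0.071 g
Step 2: Ratio = 0.071 / 3.178 = 0.0223411
Step 3: Mass loss% = 0.0223411 * 100 = 2.23411% ≈ 2.23%

2.23%


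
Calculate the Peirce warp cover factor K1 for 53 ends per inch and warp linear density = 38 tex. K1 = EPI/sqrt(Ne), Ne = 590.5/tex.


Formula: K1 = EPI / sqrt(Ne), with Ne = 590.5 / tex_warp
Step 1: Ne = 590.5 / 38 = 15.539
Step 2: sqrt(Ne) = sqrt(15.539) = 3.942
Step 3: K1 = 53 / 3.942 = 13.4

13.4


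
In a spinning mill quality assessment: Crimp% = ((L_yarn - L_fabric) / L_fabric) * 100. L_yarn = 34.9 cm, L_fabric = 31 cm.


Formula: Crimp% = ((L_yarn - L_fabric) / L_fabric) * 100
Step 1: Extension = 34.9 - 31 = 3.9 cm
Step 2: Crimp% = (3.9 / 31) * 100
Step 3: Crimp% = 0.125806 * 100 = 12.5806% ≈ 12.6%

12.6%


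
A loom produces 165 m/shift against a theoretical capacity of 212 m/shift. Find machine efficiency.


Formula: Efficiency% = (Actual output / Theoretical output) * 100
Efficiency% = (165 / 212) * 100
Efficiency% = 0.778302 * 100 = 77.8302% ≈ 77.8%

77.8%


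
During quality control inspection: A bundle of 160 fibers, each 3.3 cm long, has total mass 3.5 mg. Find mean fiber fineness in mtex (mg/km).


Formula: fineness (mtex) = mass (mg) / total length (km) = (mass_mg / total_length_m) * 1000
Step 1: Convert fiber length: 3.3 cm = 0.033 m
Step 2: Total fiber length = 160 * 0.033 = 5.28 m
Step 3: Linear density = 3.5 mg / 5.28 m = 0.6629 mg/m
Step 4: fineness = 0.6629 * 1000 = 662.9 mtex

662.9 mtex


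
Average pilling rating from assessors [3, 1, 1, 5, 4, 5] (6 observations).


Formula: Mean = sum / count
Sum = 3 + 1 + 1 + 5 + 4 + 5 = 19
Mean = 19 / 6 = 3.2

3.2


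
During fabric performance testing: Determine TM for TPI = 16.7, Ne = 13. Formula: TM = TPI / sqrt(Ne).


Formula: TM = TPI / sqrt(Ne)
Step 1: sqrt(Ne) = sqrt(13) = 3.6056
Step 2: TM = 16.7 / 3.6056 = 4.63

4.63 TM


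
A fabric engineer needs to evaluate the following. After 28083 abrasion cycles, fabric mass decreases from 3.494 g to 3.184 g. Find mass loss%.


Formula: Mass loss% = ((m_before - m_after) / m_before) * 100
Step 1: Mass loss = 3.494 - 3.184 = 0.31 g
Step 2: Ratio = 0.31 / 3.494 = 0.0887235
Step 3: Mass loss% = 0.0887235 * 100 = 8.87235% ≈ 8.87%

8.87%


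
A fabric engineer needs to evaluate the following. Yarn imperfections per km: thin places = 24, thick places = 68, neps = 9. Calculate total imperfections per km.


Formula: Total = thin places + thick places + neps
Total = 24 + 68 + 9
Total = 101 imperfections/km

101 imperfections/km


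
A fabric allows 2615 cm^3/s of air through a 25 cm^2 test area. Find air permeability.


Formula: Air Permeability = Airflow / Test Area
AP = 2615 cm^3/s / 25 cm^2
AP = 104.6 cm^3/s/cm^2

104.6 cm^3/s/cm^2


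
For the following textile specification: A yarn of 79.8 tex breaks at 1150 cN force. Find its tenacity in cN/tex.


Formula: Tenacity = Breaking force / Linear density
Tenacity = 1150 cN / 79.8 tex
Tenacity = 14.41 cN/tex

14.41 cN/tex


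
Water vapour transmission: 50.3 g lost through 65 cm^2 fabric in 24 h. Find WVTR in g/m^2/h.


Formula: WVTR = mass_loss / (area * time)
Step 1: Convert area: 65 cm^2 = 0.0065 m^2
Step 2: WVTR = 50.3 g / (0.0065 m^2 * 24 h)
Step 3: WVTR = 50.3 / 0.156 = 322.4 g/m^2/h

322.4 g/m^2/h


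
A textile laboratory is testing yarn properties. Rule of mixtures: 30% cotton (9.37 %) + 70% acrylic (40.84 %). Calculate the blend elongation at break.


Formula: Blend property = (fraction_A * property_A) + (fraction_B * property_B)
Step 1: Contribution A = 30/100 * 9.37 % = 2.811 %
Step 2: Contribution B = 70/100 * 40.84 % = 28.588 %
Step 3: Blend elongation at break = 2.811 + 28.588 = 31.399 %

31.399 %


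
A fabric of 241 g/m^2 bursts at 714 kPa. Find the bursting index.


Formula: Bursting Index = Bursting Strength / Fabric GSM
BI = 714 kPa / 241 g/m^2
BI = 2.963 kPa/(g/m^2)

2.963 kPa/(g/m^2)


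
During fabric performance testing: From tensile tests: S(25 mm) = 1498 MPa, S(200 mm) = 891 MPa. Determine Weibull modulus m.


Formula: m = ln(L1/L2) / ln(S2/S1)
Step 1: ln(L1/L2) = ln(25/200) = -2.07944
Step 2: S2/S1 = 891/1498 = 0.59479
Step 3: ln(S2/S1) = ln(0.59479) = -0.51955
Step 4: m = -2.07944 / -0.51955 = 4.00

4.00 (Weibull m)


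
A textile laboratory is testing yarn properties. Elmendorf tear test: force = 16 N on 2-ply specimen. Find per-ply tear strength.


Formula: Per-ply strength = Total force / Number of plies
Per-ply = 16 N / 2
Per-ply = 8 N

8 N


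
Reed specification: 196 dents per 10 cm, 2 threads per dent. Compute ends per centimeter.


Formula: EPC = (dents per 10 cm * ends per dent) / 10
Step 1: Total ends per 10 cm = 196 * 2 = 392
Step 2: EPC = 392 / 10 = 39.2 ends/cm

39.2 ends/cm


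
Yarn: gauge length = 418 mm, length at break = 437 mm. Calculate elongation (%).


Formula: Elongation (%) = ((L_break - L0) / L0) * 100
Step 1: Extension = 437 - 418 = 19 mm
Step 2: Elongation = (19 / 418) * 100
Step 3: Elongation = 0.045455 * 100 = 4.5455% ≈ 4.5%

4.5%


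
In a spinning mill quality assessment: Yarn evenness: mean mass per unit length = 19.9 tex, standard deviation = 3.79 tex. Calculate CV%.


Formula: CV% = (standard deviation / mean) * 100
Step 1: Ratio = 3.79 / 19.9 = 0.190452
Step 2: CV% = 0.190452 * 100 = 19.0452% ≈ 19.0%

19.0%


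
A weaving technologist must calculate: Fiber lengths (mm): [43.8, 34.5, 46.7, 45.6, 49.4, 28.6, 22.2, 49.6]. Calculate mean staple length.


Formula: Mean = sum of lengths / count
Sum = 43.8 + 34.5 + 46.7 + 45.6 + 49.4 + 28.6 + 22.2 + 49.6
Sum = 320.4 mm
Mean = 320.4 / 8 = 40.05 mm

40.05 mm


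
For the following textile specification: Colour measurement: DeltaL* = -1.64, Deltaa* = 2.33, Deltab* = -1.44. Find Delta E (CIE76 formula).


Formula: Delta E = sqrt(dL*^2 + da*^2 + db*^2)
Step 1: dL*^2 = (-1.64)^2 = 2.6896
Step 2: da*^2 = 2.33^2 = 5.4289
Step 3: db*^2 = (-1.44)^2 = 2.0736
Step 4: Sum = 2.6896 + 5.4289 + 2.0736 = 10.1921
Step 5: Delta E = sqrt(10.1921) = 3.19

3.19 Delta E


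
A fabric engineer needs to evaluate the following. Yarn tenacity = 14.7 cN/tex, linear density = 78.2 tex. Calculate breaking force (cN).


Formula: Breaking force = Tenacity * Linear density
F = 14.7 cN/tex * 78.2 tex
F = 1149.54 cN

1149.54 cN


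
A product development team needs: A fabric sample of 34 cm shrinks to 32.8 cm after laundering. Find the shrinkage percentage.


Formula: Shrinkage% = ((L_before - L_after) / L_before) * 100
Step 1: Shrinkage = 34 - 32.8 = 1.2 cm
Step 2: Shrinkage% = (1.2 / 34) * 100
Step 3: Shrinkage% = 0.035294 * 100 = 3.5294% ≈ 3.5%

3.5%


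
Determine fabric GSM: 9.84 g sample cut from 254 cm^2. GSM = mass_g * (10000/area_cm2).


Formula: GSM = mass_g / area_m2
Step 1: Convert area: 254 cm^2 = 254 / 10000 = 0.0254 m^2
Step 2: GSM = 9.84 g / 0.0254 m^2 = 387.4 g/m^2

387.4 g/m^2


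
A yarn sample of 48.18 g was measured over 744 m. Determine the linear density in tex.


Formula: Tex = (mass_g / length_m) * 1000
Substituting: Tex = (48.18 / 744) * 1000
Intermediate: 48.18 / 744 = 0.06475806 g/m
Tex = 0.06475806 * 1000 = 64.76 tex

64.76 tex


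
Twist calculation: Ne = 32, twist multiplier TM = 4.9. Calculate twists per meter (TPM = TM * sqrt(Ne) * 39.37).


Formula: TPM = TM * sqrt(Ne) * 39.37
Step 1: sqrt(Ne) = sqrt(32) = 5.6569
Step 2: TM * sqrt(Ne) = 4.9 * 5.6569 = 27.7188
Step 3: TPM = 27.7188 * 39.37 = 1091 twists/m

1091 twists/m


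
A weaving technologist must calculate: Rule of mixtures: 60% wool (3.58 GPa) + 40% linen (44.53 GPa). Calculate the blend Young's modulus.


Formula: Blend property = (fraction_A * property_A) + (fraction_B * property_B)
Step 1: Contribution A = 60/100 * 3.58 GPa = 2.148 GPa
Step 2: Contribution B = 40/100 * 44.53 GPa = 17.812 GPa
Step 3: Blend Young's modulus = 2.148 + 17.812 = 19.96 GPa

19.96 GPa


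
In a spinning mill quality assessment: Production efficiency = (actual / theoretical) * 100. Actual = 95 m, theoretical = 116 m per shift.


Formula: Efficiency% = (Actual output / Theoretical output) * 100
Efficiency% = (95 / 116) * 100
Efficiency% = 0.818966 * 100 = 81.8966% ≈ 81.9%

81.9%
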